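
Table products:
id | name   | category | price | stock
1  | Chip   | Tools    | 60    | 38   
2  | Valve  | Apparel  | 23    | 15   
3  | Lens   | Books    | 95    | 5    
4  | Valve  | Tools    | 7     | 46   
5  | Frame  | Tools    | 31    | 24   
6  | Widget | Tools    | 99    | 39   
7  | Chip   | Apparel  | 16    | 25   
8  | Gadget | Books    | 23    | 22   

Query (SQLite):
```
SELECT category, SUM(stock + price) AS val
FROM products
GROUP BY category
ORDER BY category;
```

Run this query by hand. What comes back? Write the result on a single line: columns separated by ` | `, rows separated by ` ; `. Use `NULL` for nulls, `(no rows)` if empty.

Apparel | 79 ; Books | 145 ; Tools | 344

For each row compute stock + price.
Group by category; take SUM of the expression per group.
  Apparel: ids {2, 7} → SUM(stock + price)=79
  Books: ids {3, 8} → SUM(stock + price)=145
  Tools: ids {1, 4, 5, 6} → SUM(stock + price)=344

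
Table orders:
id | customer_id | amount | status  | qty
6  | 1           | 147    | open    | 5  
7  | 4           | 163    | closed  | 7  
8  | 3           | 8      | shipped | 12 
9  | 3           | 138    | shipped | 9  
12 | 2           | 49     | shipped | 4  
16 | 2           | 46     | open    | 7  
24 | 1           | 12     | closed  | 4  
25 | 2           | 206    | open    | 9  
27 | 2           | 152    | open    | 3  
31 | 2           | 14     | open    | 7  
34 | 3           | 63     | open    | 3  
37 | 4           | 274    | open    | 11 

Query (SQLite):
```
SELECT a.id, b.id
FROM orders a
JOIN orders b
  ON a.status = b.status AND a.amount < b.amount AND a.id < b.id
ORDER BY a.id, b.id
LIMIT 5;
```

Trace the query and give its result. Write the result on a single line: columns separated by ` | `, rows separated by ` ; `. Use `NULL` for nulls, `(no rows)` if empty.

6 | 25 ; 6 | 27 ; 6 | 37 ; 8 | 9 ; 8 | 12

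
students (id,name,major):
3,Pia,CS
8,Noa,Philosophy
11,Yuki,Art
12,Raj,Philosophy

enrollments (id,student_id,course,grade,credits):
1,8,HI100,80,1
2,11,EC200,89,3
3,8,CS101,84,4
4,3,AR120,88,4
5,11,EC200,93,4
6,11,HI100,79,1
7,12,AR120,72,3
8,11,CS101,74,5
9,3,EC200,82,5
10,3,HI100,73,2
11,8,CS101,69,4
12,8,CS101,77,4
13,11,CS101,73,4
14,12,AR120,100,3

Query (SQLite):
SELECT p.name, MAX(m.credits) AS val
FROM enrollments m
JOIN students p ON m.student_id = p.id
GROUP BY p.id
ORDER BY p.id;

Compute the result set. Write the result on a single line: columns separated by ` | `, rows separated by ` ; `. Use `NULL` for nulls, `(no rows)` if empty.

Join each enrollments row to its students via student_id.
Group joined rows by students.id; compute MAX(m.credits) per group.
  3: ids {4, 9, 10} → MAX(m.credits)=5
  8: ids {1, 3, 11, 12} → MAX(m.credits)=4
  11: ids {2, 5, 6, 8, 13} → MAX(m.credits)=5
  12: ids {7, 14} → MAX(m.credits)=3

Pia | 5 ; Noa | 4 ; Yuki | 5 ; Raj | 3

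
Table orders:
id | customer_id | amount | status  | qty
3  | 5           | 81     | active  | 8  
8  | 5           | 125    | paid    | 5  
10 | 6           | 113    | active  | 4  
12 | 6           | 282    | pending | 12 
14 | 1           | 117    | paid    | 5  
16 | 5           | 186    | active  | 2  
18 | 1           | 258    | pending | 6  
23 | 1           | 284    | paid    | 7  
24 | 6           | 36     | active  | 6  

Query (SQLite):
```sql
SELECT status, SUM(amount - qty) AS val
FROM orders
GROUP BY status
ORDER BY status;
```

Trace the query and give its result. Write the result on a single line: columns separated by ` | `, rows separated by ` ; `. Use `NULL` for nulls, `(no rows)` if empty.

For each row compute amount - qty.
Group by status; take SUM of the expression per group.
  active: ids {3, 10, 16, 24} → SUM(amount - qty)=396
  paid: ids {8, 14, 23} → SUM(amount - qty)=509
  pending: ids {12, 18} → SUM(amount - qty)=522

active | 396 ; paid | 509 ; pending | 522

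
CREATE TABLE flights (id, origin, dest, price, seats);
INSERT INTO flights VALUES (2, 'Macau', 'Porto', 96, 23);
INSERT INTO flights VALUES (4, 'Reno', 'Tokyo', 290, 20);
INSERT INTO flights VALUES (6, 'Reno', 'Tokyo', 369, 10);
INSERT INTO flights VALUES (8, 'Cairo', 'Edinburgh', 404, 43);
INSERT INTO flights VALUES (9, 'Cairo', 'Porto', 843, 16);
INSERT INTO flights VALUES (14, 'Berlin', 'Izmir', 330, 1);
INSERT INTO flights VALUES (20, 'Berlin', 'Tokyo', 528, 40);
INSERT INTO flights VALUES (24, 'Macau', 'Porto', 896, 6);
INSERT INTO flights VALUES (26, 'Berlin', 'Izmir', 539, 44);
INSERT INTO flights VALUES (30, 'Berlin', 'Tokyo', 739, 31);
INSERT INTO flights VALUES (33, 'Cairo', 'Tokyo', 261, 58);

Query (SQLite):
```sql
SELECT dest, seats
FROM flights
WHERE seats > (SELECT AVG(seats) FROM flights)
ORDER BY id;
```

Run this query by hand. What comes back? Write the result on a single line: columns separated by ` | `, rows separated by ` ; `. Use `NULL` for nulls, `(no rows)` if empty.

Scalar subquery: AVG(seats) over all flights rows = 26.545455 (≈; comparison uses full precision).
Keep rows where seats > that value.

Edinburgh | 43 ; Tokyo | 40 ; Izmir | 44 ; Tokyo | 31 ; Tokyo | 58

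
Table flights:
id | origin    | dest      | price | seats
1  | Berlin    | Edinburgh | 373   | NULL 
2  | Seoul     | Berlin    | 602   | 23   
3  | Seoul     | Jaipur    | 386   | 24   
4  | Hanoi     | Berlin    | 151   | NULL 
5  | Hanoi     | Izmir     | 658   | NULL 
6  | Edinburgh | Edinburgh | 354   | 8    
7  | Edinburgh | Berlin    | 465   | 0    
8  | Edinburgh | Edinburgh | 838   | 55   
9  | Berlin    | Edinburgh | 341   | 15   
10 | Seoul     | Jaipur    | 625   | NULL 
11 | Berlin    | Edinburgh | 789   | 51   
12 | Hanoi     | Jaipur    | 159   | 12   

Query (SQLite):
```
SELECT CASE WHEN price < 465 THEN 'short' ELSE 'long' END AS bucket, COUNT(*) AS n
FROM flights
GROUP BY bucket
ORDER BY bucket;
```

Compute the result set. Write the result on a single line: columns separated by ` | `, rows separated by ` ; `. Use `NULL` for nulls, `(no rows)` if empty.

long | 6 ; short | 6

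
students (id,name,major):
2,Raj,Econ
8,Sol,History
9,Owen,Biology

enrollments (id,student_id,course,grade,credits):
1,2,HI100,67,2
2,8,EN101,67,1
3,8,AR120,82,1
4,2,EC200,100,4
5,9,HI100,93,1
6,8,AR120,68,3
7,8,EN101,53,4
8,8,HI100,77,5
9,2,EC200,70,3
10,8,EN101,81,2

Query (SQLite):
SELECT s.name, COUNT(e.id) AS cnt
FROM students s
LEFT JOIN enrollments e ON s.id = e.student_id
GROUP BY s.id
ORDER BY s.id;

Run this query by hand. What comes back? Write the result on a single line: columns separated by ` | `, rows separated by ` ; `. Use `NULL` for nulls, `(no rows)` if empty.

LEFT JOIN keeps every students row; unmatched ones get NULL for enrollments columns.
Group by students.id and compute COUNT(e.id). COUNT(col) of an all-NULL group is 0.
  2: ids {1, 4, 9} → COUNT(e.id)=3
  8: ids {2, 3, 6, 7, 8, 10} → COUNT(e.id)=6
  9: ids {5} → COUNT(e.id)=1

Raj | 3 ; Sol | 6 ; Owen | 1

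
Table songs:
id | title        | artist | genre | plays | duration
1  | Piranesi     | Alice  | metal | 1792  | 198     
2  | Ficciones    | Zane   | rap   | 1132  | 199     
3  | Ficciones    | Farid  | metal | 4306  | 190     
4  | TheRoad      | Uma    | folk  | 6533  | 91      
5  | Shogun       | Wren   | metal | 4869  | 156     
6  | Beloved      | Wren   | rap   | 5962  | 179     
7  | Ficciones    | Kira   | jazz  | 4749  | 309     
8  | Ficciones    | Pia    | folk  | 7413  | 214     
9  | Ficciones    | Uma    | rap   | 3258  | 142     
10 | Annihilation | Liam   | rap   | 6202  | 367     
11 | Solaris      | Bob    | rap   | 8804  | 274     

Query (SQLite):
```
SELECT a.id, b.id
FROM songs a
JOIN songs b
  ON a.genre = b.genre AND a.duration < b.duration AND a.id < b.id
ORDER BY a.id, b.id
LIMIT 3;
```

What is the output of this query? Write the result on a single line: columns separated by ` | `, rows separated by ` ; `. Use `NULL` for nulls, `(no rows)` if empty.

Pairs (a,b) with same genre, a.duration < b.duration, a.id < b.id.
genre groups: folk:{4,8} jazz:{7} metal:{1,3,5} rap:{2,6,9,10,11}
Ordered by (a.id, b.id); first 3.

2 | 10 ; 2 | 11 ; 4 | 8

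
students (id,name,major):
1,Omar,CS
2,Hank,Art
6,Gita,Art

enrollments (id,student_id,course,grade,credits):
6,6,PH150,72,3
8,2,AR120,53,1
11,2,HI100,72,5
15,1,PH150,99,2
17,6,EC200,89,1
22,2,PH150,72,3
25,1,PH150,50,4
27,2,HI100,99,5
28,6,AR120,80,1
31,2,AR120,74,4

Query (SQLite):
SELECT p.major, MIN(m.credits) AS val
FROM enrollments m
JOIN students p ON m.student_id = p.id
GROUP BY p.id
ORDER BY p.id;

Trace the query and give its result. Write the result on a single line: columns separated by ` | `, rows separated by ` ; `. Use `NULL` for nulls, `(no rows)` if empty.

Join each enrollments row to its students via student_id.
Group joined rows by students.id; compute MIN(m.credits) per group.
  1: ids {15, 25} → MIN(m.credits)=2
  2: ids {8, 11, 22, 27, 31} → MIN(m.credits)=1
  6: ids {6, 17, 28} → MIN(m.credits)=1

CS | 2 ; Art | 1 ; Art | 1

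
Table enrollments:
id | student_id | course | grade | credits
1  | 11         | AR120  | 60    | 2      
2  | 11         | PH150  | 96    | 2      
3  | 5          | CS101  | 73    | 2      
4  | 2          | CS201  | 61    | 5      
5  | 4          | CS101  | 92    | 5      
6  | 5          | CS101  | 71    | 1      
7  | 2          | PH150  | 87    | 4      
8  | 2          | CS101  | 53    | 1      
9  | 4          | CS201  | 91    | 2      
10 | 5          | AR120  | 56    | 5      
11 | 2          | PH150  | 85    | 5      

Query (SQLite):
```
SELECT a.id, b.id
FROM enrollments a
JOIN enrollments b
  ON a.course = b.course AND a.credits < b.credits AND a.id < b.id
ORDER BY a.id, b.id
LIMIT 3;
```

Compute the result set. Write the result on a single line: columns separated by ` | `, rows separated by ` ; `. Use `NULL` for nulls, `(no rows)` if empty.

Pairs (a,b) with same course, a.credits < b.credits, a.id < b.id.
course groups: AR120:{1,10} CS101:{3,5,6,8} CS201:{4,9} PH150:{2,7,11}
Ordered by (a.id, b.id); first 3.

1 | 10 ; 2 | 7 ; 2 | 11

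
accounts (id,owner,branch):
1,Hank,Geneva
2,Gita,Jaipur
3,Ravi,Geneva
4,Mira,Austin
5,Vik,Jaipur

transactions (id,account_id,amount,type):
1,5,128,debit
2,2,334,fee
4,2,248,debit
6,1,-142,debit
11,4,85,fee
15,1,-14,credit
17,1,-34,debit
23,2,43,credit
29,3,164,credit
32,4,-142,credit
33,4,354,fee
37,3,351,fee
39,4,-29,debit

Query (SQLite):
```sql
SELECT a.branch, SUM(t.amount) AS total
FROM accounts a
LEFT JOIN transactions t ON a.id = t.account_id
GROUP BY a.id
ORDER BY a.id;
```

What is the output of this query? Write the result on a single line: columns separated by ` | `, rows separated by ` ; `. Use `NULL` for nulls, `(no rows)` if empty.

LEFT JOIN keeps every accounts row; unmatched ones get NULL for transactions columns.
Group by accounts.id and compute SUM(t.amount). SUM over an all-NULL group is NULL.
  1: ids {6, 15, 17} → SUM(t.amount)=-190
  2: ids {2, 4, 23} → SUM(t.amount)=625
  3: ids {29, 37} → SUM(t.amount)=515
  4: ids {11, 32, 33, 39} → SUM(t.amount)=268
  5: ids {1} → SUM(t.amount)=128

Geneva | -190 ; Jaipur | 625 ; Geneva | 515 ; Austin | 268 ; Jaipur | 128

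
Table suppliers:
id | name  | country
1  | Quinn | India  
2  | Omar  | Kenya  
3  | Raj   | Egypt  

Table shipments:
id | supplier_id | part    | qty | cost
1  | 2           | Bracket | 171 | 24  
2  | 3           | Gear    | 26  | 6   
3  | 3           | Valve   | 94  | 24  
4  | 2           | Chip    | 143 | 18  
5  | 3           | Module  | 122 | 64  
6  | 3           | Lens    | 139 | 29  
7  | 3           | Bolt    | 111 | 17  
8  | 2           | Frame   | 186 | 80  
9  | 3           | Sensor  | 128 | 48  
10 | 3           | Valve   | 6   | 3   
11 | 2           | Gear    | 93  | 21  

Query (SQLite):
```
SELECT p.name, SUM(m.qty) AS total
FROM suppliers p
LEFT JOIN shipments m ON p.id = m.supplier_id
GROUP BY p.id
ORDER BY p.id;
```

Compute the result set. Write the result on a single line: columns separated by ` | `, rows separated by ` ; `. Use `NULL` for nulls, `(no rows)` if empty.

Quinn | NULL ; Omar | 593 ; Raj | 626

LEFT JOIN keeps every suppliers row; unmatched ones get NULL for shipments columns.
Group by suppliers.id and compute SUM(m.qty). SUM over an all-NULL group is NULL.
  1: ids {—} → SUM(m.qty)=NULL
  2: ids {1, 4, 8, 11} → SUM(m.qty)=593
  3: ids {2, 3, 5, 6, 7, 9, 10} → SUM(m.qty)=626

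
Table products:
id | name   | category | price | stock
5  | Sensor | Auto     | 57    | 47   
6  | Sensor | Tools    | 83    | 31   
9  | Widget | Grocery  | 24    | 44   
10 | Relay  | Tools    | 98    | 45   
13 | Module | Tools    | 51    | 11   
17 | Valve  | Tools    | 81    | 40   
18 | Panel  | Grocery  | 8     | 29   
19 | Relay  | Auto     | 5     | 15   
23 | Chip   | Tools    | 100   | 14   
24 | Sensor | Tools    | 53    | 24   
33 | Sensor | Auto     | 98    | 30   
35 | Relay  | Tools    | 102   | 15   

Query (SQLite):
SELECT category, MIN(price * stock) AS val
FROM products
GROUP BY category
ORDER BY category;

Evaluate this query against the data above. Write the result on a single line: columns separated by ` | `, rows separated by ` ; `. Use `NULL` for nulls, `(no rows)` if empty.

For each row compute price * stock.
Group by category; take MIN of the expression per group.
  Auto: ids {5, 19, 33} → MIN(price * stock)=75
  Grocery: ids {9, 18} → MIN(price * stock)=232
  Tools: ids {6, 10, 13, 17, 23, 24, 35} → MIN(price * stock)=561

Auto | 75 ; Grocery | 232 ; Tools | 561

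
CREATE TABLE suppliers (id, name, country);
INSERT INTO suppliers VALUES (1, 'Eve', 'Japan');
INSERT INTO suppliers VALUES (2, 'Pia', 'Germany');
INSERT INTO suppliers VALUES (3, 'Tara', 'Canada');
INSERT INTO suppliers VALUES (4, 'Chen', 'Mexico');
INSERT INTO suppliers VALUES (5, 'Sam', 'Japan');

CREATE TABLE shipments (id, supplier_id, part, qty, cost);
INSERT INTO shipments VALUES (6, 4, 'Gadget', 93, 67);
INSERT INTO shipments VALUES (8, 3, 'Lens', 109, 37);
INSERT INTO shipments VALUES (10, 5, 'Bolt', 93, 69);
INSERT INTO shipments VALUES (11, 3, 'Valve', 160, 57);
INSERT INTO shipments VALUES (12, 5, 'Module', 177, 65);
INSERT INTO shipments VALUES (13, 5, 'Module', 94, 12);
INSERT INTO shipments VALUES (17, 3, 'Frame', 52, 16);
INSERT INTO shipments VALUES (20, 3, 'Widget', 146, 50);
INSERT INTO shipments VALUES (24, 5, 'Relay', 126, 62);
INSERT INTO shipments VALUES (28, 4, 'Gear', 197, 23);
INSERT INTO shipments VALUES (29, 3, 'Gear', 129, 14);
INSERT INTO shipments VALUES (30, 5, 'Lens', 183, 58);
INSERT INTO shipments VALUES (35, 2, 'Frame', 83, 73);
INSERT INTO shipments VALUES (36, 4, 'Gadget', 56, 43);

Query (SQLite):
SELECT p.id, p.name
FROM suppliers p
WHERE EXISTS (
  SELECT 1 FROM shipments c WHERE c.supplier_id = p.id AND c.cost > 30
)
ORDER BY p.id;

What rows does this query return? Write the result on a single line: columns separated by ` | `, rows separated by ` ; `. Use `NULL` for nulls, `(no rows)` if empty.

2 | Pia ; 3 | Tara ; 4 | Chen ; 5 | Sam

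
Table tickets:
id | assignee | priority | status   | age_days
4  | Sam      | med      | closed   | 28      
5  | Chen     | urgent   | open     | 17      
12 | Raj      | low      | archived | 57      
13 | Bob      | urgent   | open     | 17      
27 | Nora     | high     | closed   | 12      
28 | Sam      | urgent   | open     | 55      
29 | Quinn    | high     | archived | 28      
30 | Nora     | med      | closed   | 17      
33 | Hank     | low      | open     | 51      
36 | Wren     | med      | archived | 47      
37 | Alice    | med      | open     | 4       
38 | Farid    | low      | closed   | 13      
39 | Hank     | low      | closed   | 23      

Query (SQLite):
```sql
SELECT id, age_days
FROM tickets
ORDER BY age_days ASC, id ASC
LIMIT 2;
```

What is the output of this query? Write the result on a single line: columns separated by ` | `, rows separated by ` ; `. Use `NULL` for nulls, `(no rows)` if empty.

Sort by age_days asc, tiebreak id asc: (4, id=37), (12, id=27), (13, id=38), (17, id=5), (17, id=13) …. Take first 2.

37 | 4 ; 27 | 12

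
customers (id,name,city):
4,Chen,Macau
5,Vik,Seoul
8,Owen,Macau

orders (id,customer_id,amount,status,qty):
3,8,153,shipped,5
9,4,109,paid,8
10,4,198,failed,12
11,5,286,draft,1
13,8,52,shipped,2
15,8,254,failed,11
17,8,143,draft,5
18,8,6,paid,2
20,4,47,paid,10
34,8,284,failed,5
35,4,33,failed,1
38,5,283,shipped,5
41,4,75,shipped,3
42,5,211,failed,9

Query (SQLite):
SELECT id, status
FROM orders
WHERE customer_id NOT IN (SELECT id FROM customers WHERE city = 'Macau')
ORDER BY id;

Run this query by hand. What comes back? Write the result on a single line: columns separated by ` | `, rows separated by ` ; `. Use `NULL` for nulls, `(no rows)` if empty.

Inner query: customers.id where city = 'Macau'.
Outer: keep orders rows whose customer_id is not in that set.
Inner query → {4, 8}

11 | draft ; 38 | shipped ; 42 | failed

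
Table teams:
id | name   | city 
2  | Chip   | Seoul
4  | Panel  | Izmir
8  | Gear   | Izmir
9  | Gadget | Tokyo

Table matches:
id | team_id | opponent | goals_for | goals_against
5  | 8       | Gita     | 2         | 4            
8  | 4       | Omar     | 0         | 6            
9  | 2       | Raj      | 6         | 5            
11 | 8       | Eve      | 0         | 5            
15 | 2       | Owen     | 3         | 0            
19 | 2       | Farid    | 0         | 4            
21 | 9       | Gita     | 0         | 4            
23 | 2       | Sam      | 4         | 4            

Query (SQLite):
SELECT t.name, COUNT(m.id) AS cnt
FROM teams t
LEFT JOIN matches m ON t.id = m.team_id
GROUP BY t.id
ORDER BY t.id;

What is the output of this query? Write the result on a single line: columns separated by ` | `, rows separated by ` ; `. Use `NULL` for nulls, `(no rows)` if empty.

LEFT JOIN keeps every teams row; unmatched ones get NULL for matches columns.
Group by teams.id and compute COUNT(m.id). COUNT(col) of an all-NULL group is 0.
  2: ids {9, 15, 19, 23} → COUNT(m.id)=4
  4: ids {8} → COUNT(m.id)=1
  8: ids {5, 11} → COUNT(m.id)=2
  9: ids {21} → COUNT(m.id)=1

Chip | 4 ; Panel | 1 ; Gear | 2 ; Gadget | 1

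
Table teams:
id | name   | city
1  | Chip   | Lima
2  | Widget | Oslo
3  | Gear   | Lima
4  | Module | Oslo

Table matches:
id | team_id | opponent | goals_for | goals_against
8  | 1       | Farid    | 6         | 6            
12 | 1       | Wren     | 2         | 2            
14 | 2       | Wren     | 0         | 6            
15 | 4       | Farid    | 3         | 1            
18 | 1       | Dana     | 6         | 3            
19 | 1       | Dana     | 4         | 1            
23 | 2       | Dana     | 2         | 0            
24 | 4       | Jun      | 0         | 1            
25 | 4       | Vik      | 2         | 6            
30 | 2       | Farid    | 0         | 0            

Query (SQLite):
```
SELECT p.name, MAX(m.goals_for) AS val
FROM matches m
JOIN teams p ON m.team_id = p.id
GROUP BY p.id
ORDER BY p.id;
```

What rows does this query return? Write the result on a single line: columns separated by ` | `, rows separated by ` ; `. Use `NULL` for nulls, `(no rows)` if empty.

Join each matches row to its teams via team_id.
Group joined rows by teams.id; compute MAX(m.goals_for) per group.
  1: ids {8, 12, 18, 19} → MAX(m.goals_for)=6
  2: ids {14, 23, 30} → MAX(m.goals_for)=2
  4: ids {15, 24, 25} → MAX(m.goals_for)=3

Chip | 6 ; Widget | 2 ; Module | 3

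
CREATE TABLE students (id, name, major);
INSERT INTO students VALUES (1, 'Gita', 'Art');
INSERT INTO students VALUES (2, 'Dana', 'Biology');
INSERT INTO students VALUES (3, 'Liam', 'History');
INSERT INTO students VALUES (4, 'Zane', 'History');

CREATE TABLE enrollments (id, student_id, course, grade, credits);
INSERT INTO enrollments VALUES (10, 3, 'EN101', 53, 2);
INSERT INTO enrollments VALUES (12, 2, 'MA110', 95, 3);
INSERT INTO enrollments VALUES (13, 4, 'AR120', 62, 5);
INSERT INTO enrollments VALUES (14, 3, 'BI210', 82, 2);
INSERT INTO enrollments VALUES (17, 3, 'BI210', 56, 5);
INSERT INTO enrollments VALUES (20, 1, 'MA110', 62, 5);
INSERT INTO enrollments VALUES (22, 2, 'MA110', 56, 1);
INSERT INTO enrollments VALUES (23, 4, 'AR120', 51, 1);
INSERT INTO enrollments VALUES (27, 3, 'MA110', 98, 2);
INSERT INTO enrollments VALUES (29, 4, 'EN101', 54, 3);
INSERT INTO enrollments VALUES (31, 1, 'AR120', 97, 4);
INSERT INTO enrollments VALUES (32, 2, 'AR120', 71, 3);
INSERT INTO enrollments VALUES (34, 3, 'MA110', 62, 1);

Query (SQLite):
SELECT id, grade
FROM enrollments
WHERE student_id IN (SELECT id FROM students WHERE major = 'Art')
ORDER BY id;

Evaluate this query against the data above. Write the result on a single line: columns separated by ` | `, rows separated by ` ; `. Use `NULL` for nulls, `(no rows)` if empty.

20 | 62 ; 31 | 97

Inner query: students.id where major = 'Art'.
Outer: keep enrollments rows whose student_id is in that set.
Inner query → {1}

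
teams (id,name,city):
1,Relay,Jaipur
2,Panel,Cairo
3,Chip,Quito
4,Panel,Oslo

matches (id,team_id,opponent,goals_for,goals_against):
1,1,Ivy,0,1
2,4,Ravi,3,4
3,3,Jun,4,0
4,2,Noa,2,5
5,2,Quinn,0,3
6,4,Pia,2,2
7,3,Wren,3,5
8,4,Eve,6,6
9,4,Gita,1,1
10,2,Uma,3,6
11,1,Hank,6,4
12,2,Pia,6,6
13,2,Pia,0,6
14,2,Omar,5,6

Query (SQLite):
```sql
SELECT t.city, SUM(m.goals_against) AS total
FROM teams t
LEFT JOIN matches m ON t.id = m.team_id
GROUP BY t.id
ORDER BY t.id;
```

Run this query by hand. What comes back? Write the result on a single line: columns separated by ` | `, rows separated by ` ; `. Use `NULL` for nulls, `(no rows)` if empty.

LEFT JOIN keeps every teams row; unmatched ones get NULL for matches columns.
Group by teams.id and compute SUM(m.goals_against). SUM over an all-NULL group is NULL.
  1: ids {1, 11} → SUM(m.goals_against)=5
  2: ids {4, 5, 10, 12, 13, 14} → SUM(m.goals_against)=32
  3: ids {3, 7} → SUM(m.goals_against)=5
  4: ids {2, 6, 8, 9} → SUM(m.goals_against)=13

Jaipur | 5 ; Cairo | 32 ; Quito | 5 ; Oslo | 13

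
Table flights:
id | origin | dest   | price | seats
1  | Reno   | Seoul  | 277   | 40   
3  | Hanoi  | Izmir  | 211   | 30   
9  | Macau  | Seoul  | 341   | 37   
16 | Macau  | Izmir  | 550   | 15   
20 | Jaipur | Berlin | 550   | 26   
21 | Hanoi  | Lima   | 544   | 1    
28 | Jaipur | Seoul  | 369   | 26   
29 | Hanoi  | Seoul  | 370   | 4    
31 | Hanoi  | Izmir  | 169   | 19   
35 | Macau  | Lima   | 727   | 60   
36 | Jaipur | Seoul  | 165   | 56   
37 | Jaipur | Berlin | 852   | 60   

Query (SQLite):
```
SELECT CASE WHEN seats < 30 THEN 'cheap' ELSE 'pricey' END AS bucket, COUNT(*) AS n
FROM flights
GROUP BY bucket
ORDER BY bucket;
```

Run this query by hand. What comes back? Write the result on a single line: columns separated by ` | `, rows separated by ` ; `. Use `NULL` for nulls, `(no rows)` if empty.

cheap | 6 ; pricey | 6

Bucket rows by seats < 30 → 'cheap' else 'pricey'; count each bucket.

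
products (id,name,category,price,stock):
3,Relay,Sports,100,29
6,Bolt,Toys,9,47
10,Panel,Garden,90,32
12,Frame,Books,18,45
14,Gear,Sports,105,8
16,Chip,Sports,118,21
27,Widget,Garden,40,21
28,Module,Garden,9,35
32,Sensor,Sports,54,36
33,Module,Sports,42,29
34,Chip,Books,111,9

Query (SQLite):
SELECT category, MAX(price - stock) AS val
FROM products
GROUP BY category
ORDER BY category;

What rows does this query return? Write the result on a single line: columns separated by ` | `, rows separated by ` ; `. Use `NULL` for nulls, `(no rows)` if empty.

For each row compute price - stock.
Group by category; take MAX of the expression per group.
  Books: ids {12, 34} → MAX(price - stock)=102
  Garden: ids {10, 27, 28} → MAX(price - stock)=58
  Sports: ids {3, 14, 16, 32, 33} → MAX(price - stock)=97
  Toys: ids {6} → MAX(price - stock)=-38

Books | 102 ; Garden | 58 ; Sports | 97 ; Toys | -38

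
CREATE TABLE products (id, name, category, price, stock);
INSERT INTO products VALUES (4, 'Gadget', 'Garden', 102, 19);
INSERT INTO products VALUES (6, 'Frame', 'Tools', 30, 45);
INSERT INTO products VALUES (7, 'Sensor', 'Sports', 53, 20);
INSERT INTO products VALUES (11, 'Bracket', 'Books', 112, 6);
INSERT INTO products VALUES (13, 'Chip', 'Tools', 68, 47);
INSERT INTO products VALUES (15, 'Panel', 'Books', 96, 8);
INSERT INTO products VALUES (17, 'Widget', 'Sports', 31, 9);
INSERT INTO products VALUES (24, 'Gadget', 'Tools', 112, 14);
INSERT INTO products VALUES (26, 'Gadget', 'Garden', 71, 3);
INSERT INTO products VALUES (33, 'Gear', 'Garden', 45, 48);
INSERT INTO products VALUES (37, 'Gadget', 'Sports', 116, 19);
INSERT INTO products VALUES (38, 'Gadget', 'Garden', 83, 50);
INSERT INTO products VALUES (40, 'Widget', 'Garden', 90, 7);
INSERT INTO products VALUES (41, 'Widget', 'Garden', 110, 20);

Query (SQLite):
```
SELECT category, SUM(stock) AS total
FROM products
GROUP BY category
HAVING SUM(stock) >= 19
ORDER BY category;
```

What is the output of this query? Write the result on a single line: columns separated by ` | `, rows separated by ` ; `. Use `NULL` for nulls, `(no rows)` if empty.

Partition products by category; compute SUM(stock) within each group.
HAVING: keep groups where SUM(stock) >= 19.
  Books: ids {11, 15} → SUM(stock)=14
  Garden: ids {4, 26, 33, 38, 40, 41} → SUM(stock)=147
  Sports: ids {7, 17, 37} → SUM(stock)=48
  Tools: ids {6, 13, 24} → SUM(stock)=106

Garden | 147 ; Sports | 48 ; Tools | 106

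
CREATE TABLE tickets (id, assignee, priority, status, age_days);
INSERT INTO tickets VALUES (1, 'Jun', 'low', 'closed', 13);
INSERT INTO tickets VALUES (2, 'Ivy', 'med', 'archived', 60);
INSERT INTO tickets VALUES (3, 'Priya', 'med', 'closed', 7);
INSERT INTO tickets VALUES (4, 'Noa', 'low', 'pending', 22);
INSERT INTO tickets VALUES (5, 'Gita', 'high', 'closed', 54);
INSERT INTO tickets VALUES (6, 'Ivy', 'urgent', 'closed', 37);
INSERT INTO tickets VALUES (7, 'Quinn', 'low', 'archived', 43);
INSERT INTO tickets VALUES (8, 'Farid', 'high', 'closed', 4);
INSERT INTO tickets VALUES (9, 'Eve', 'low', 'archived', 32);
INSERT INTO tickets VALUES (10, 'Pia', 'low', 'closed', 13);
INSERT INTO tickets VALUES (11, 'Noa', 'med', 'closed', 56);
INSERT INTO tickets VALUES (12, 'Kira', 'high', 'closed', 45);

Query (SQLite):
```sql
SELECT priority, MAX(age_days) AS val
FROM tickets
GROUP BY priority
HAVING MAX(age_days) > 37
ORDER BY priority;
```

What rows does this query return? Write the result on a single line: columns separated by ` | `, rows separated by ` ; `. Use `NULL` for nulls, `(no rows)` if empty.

high | 54 ; low | 43 ; med | 60

Partition tickets by priority; compute MAX(age_days) within each group.
HAVING: keep groups where MAX(age_days) > 37.
  high: ids {5, 8, 12} → MAX(age_days)=54
  low: ids {1, 4, 7, 9, 10} → MAX(age_days)=43
  med: ids {2, 3, 11} → MAX(age_days)=60
  urgent: ids {6} → MAX(age_days)=37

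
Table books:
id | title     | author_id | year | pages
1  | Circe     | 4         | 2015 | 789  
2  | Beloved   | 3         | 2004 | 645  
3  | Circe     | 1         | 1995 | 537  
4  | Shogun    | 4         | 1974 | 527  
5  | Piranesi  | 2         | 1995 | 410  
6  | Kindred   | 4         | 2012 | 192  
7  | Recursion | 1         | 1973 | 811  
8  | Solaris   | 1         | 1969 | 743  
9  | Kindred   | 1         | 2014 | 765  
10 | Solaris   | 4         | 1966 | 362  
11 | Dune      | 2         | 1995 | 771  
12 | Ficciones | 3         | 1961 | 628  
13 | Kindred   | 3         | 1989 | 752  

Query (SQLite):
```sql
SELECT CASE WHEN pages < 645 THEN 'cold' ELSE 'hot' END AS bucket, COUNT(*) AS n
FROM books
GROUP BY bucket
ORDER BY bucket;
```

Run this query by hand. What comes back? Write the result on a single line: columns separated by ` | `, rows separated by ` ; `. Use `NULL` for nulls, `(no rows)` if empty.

cold | 6 ; hot | 7

Bucket rows by pages < 645 → 'cold' else 'hot'; count each bucket.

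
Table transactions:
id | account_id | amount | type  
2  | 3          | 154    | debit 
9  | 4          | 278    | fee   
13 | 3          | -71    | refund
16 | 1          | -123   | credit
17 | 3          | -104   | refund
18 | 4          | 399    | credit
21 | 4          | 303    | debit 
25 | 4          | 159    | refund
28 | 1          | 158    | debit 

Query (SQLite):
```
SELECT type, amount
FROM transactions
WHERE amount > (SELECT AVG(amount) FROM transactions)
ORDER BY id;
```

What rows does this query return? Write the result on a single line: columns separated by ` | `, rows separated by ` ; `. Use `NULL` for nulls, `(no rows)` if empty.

debit | 154 ; fee | 278 ; credit | 399 ; debit | 303 ; refund | 159 ; debit | 158

Scalar subquery: AVG(amount) over all transactions rows = 128.111111 (≈; comparison uses full precision).
Keep rows where amount > that value.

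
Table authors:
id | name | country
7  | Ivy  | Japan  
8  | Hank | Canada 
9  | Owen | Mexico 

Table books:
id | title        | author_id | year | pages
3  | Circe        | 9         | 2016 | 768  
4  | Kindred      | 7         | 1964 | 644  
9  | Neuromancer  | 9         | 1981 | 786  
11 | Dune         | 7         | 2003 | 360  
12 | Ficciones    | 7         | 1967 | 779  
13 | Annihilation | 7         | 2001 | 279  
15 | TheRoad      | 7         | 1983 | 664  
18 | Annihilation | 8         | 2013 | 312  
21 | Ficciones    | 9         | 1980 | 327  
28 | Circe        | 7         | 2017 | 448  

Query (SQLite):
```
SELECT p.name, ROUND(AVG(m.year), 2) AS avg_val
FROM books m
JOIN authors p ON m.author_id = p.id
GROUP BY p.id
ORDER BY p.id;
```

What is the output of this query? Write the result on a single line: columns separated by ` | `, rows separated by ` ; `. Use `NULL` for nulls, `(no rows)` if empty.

Join each books row to its authors via author_id.
Group joined rows by authors.id; compute ROUND(AVG(m.year), 2) per group.
  7: ids {4, 11, 12, 13, 15, 28} → ROUND(AVG(m.year), 2)=1989.17
  8: ids {18} → ROUND(AVG(m.year), 2)=2013
  9: ids {3, 9, 21} → ROUND(AVG(m.year), 2)=1992.33

Ivy | 1989.17 ; Hank | 2013 ; Owen | 1992.33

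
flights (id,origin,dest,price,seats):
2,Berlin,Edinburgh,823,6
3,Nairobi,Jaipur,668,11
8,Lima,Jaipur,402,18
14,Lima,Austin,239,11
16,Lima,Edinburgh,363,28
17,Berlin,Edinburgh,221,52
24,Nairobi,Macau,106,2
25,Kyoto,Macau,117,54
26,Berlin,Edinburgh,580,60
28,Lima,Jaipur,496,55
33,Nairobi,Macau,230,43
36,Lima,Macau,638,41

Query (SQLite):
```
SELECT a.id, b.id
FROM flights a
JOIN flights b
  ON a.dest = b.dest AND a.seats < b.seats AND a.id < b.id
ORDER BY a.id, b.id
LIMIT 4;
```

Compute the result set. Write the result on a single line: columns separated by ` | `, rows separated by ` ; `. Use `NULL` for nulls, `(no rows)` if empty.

2 | 16 ; 2 | 17 ; 2 | 26 ; 3 | 8

Pairs (a,b) with same dest, a.seats < b.seats, a.id < b.id.
dest groups: Austin:{14} Edinburgh:{2,16,17,26} Jaipur:{3,8,28} Macau:{24,25,33,36}
Ordered by (a.id, b.id); first 4.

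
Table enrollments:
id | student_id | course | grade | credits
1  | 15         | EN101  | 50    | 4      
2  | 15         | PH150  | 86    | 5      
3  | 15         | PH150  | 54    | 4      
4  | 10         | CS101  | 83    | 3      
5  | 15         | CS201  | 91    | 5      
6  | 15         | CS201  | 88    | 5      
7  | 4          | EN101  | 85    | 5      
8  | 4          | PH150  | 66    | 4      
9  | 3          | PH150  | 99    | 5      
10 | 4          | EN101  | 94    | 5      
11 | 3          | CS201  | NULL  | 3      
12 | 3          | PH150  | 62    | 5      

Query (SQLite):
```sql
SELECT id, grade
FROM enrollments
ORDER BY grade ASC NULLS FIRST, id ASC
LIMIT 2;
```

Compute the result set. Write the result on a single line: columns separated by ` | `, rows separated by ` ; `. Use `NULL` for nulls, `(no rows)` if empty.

Sort by grade asc, tiebreak id asc: (NULL, id=11), (50, id=1), (54, id=3), (62, id=12), (66, id=8) …. Take first 2.
NULLS FIRST: NULL grade rows go before all non-NULL rows (among themselves ordered by id asc).

11 | NULL ; 1 | 50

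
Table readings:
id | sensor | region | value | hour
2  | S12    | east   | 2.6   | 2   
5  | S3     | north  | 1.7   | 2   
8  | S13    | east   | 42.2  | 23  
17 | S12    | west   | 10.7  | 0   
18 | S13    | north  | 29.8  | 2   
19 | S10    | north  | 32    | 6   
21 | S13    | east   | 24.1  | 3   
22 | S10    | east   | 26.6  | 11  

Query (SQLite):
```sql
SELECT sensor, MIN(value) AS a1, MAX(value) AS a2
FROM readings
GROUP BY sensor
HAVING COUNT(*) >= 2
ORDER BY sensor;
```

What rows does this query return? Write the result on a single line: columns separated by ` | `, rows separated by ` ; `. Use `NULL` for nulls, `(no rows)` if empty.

S10 | 26.6 | 32 ; S12 | 2.6 | 10.7 ; S13 | 24.1 | 42.2

Group readings by sensor.
Per group compute: MIN(value), MAX(value).
HAVING: drop groups with fewer than 2 rows.
  S10: ids {19, 22} → MIN(value)=26.6, MAX(value)=32
  S12: ids {2, 17} → MIN(value)=2.6, MAX(value)=10.7
  S13: ids {8, 18, 21} → MIN(value)=24.1, MAX(value)=42.2
  S3: ids {5} → MIN(value)=1.7, MAX(value)=1.7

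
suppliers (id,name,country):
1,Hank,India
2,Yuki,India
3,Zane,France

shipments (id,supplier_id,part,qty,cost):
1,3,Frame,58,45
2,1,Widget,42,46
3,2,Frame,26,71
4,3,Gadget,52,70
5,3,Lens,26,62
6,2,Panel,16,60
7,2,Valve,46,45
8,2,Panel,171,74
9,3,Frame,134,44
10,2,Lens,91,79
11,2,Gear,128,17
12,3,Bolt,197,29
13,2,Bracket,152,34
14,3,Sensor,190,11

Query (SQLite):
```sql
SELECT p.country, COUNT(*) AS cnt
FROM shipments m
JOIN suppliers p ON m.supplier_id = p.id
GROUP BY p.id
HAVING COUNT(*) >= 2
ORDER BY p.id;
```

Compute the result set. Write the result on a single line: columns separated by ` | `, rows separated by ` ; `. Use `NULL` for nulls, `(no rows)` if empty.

Join each shipments row to its suppliers via supplier_id.
Group joined rows by suppliers.id; compute COUNT(*) per group.
HAVING: keep groups with count ≥ 2.
  1: ids {2} → COUNT(*)=1
  2: ids {3, 6, 7, 8, 10, 11, 13} → COUNT(*)=7
  3: ids {1, 4, 5, 9, 12, 14} → COUNT(*)=6

India | 7 ; France | 6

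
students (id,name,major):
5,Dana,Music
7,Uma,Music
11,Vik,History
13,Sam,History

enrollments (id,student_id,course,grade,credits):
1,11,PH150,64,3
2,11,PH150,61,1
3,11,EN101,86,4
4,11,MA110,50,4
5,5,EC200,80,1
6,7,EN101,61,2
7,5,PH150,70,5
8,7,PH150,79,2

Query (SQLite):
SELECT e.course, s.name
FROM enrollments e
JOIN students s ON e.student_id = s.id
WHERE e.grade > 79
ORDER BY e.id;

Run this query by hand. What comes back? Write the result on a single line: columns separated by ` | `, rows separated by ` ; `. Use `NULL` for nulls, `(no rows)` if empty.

EN101 | Vik ; EC200 | Dana

Each enrollments row matches the students row where student_id = students.id.
Then keep rows with e.grade > 79.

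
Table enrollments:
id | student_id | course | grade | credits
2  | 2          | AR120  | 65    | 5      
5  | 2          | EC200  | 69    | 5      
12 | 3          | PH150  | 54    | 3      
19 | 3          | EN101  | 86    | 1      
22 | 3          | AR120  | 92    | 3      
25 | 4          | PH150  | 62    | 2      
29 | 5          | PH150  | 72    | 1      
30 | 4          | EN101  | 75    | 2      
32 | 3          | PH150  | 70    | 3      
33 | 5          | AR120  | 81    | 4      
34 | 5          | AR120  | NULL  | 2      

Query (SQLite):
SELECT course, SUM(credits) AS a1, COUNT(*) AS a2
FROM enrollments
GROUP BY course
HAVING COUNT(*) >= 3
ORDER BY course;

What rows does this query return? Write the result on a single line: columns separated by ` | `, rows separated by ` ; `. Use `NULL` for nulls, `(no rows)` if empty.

AR120 | 14 | 4 ; PH150 | 9 | 4

Group enrollments by course.
Per group compute: SUM(credits), COUNT(*).
HAVING: drop groups with fewer than 3 rows.
  AR120: ids {2, 22, 33, 34} → SUM(credits)=14, COUNT(*)=4
  EC200: ids {5} → SUM(credits)=5, COUNT(*)=1
  EN101: ids {19, 30} → SUM(credits)=3, COUNT(*)=2
  PH150: ids {12, 25, 29, 32} → SUM(credits)=9, COUNT(*)=4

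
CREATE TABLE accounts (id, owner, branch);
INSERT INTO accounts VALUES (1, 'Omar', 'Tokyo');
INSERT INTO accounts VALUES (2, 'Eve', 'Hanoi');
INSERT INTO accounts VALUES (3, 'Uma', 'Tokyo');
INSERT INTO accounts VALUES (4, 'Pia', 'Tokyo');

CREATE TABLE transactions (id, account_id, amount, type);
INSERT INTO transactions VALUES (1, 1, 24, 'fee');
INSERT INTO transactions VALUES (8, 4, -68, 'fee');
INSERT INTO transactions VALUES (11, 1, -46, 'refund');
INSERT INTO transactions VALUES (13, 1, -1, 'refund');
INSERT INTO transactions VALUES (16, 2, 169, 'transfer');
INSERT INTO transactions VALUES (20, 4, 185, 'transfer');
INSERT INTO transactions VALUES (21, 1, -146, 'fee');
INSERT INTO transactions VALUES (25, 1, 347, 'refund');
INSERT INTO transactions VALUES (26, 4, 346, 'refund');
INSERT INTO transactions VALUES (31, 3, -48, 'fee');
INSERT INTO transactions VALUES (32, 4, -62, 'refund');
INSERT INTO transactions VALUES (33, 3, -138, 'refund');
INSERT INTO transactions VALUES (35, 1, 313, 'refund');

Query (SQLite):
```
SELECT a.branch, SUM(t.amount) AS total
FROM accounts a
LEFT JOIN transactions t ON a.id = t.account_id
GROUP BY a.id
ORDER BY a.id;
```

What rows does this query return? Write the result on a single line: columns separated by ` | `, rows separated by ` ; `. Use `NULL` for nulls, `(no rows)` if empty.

LEFT JOIN keeps every accounts row; unmatched ones get NULL for transactions columns.
Group by accounts.id and compute SUM(t.amount). SUM over an all-NULL group is NULL.
  1: ids {1, 11, 13, 21, 25, 35} → SUM(t.amount)=491
  2: ids {16} → SUM(t.amount)=169
  3: ids {31, 33} → SUM(t.amount)=-186
  4: ids {8, 20, 26, 32} → SUM(t.amount)=401

Tokyo | 491 ; Hanoi | 169 ; Tokyo | -186 ; Tokyo | 401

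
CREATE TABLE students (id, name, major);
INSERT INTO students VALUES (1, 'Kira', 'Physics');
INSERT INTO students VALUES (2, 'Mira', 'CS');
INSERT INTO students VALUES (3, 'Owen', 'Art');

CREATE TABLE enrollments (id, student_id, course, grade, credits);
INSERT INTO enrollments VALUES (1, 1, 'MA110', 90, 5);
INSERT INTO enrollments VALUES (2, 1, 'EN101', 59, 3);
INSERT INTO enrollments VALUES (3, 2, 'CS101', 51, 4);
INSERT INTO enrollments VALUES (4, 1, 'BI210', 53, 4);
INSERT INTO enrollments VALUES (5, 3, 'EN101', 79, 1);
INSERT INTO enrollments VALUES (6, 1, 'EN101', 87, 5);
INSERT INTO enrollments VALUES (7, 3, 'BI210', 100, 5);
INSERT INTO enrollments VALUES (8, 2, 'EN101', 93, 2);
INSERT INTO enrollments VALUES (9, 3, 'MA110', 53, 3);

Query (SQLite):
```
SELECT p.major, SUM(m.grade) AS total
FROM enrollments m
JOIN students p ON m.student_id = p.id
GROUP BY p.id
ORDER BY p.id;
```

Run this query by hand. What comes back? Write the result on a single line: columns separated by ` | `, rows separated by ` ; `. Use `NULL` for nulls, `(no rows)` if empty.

Physics | 289 ; CS | 144 ; Art | 232

Join each enrollments row to its students via student_id.
Group joined rows by students.id; compute SUM(m.grade) per group.
  1: ids {1, 2, 4, 6} → SUM(m.grade)=289
  2: ids {3, 8} → SUM(m.grade)=144
  3: ids {5, 7, 9} → SUM(m.grade)=232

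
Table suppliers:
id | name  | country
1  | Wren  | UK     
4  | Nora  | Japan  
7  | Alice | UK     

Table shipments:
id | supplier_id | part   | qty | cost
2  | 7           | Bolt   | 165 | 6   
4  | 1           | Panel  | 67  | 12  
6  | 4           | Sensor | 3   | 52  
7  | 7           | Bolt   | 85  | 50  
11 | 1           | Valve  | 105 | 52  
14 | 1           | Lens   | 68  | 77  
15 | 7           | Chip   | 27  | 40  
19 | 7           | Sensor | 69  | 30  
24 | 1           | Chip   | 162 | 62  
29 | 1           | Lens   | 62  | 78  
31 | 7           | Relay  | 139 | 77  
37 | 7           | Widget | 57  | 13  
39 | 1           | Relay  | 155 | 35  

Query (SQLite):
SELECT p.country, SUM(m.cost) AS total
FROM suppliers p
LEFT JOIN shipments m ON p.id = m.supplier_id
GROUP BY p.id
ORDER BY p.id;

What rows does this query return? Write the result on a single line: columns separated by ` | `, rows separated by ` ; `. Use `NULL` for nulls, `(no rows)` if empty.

UK | 316 ; Japan | 52 ; UK | 216

LEFT JOIN keeps every suppliers row; unmatched ones get NULL for shipments columns.
Group by suppliers.id and compute SUM(m.cost). SUM over an all-NULL group is NULL.
  1: ids {4, 11, 14, 24, 29, 39} → SUM(m.cost)=316
  4: ids {6} → SUM(m.cost)=52
  7: ids {2, 7, 15, 19, 31, 37} → SUM(m.cost)=216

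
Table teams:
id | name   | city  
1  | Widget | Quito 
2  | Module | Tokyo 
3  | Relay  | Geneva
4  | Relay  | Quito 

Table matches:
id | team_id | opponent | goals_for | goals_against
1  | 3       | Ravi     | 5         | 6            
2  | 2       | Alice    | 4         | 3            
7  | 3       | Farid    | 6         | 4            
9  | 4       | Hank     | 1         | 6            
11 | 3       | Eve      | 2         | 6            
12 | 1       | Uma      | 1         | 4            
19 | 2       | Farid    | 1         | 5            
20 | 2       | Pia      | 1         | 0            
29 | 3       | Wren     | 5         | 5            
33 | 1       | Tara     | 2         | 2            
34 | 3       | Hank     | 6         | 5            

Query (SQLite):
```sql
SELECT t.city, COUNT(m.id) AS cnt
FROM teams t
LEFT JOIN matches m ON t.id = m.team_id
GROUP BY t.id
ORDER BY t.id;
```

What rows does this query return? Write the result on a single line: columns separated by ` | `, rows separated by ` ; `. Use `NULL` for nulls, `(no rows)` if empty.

Quito | 2 ; Tokyo | 3 ; Geneva | 5 ; Quito | 1

LEFT JOIN keeps every teams row; unmatched ones get NULL for matches columns.
Group by teams.id and compute COUNT(m.id). COUNT(col) of an all-NULL group is 0.
  1: ids {12, 33} → COUNT(m.id)=2
  2: ids {2, 19, 20} → COUNT(m.id)=3
  3: ids {1, 7, 11, 29, 34} → COUNT(m.id)=5
  4: ids {9} → COUNT(m.id)=1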